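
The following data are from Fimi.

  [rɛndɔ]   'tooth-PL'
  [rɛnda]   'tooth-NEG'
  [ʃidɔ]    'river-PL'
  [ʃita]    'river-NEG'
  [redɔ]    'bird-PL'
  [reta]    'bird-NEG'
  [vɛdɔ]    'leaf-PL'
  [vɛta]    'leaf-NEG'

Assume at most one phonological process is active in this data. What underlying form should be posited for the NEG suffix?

The NEG suffix surfaces as [-da] and [-ta], depending on the final segment of the stem.
The PL suffix, which begins with [d], is invariant after every stem; so [d] is not altered by any rule here.
So the underlying form is /-ta/, and voiceless stops become voiced after a nasal.

/-ta/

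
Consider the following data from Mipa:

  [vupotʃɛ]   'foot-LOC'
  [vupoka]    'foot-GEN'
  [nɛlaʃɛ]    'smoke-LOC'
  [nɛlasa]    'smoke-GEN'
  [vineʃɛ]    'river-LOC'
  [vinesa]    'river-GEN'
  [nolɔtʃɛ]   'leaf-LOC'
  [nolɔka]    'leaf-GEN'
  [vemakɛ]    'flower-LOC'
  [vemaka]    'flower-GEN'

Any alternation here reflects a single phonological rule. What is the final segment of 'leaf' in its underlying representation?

/tʃ/

In [nolɔtʃɛ] and [nolɔka] the final segment of 'leaf' alternates: [tʃ] ~ [k].
But 'flower' keeps [k] in both environments ([vemakɛ], [vemaka]), so there is no rule changing /k/ to [tʃ] before the LOC suffix.
The underlying segment must be /tʃ/; palato-alveolar /tʃ/ and /ʃ/ become [k] and [s] when no front vowel follows, yielding [k] there.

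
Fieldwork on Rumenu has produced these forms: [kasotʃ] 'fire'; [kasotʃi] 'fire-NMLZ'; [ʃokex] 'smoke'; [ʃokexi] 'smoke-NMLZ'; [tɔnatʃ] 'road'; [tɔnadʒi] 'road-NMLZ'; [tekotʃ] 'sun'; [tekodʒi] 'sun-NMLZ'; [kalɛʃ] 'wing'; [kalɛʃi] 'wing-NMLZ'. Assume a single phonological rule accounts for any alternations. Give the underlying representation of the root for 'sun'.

/tekodʒ/

'sun' shows [tʃ] ~ [dʒ] at the end of the stem ([tekotʃ] vs [tekodʒi]).
If /tʃ/ were underlying and a rule turned it into [dʒ] before the NMLZ suffix, 'fire' would also alternate; but it has [tʃ] in both [kasotʃ] and [kasotʃi].
So /dʒ/ is underlying, and a rule of word-final obstruent devoicing — voiced obstruents become voiceless word-finally — gives [tʃ].
So 'sun' = /tekodʒ/.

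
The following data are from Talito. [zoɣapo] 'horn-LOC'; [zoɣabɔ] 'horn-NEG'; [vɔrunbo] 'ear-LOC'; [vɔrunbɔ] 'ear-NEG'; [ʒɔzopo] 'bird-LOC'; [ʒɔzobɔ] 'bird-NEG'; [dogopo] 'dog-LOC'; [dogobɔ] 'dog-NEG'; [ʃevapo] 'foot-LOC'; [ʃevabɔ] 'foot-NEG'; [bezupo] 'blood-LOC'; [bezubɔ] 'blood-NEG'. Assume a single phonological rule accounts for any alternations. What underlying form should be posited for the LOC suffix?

/-po/

The LOC morpheme has two allomorphs, [-bo] and [-po].
By contrast the NEG suffix keeps its initial [b] throughout — that segment must be underlying.
The LOC suffix is therefore /-po/ underlyingly, with post-nasal voicing: voiceless stops become voiced after a nasal.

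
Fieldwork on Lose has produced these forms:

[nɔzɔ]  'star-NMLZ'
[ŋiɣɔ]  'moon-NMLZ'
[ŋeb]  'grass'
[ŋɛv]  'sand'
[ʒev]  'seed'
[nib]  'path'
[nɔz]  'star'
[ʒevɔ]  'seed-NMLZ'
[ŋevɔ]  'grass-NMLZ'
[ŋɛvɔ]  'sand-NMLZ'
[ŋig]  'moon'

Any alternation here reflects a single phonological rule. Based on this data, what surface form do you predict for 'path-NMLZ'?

[nivɔ]

The stem for 'grass' ends in [b] in [ŋeb] but [v] in [ŋevɔ].
Compare 'sand', with invariant [v] in [ŋɛv] and [ŋɛvɔ]: an analysis with underlying /v/ and a rule producing [b] in isolation would wrongly predict alternation here too.
So /b/ is underlying, and a rule of intervocalic spirantization — voiced stops become fricatives between vowels — gives [v].
From [nib] the stem 'path' is /nib/; between vowels this yields [nivɔ].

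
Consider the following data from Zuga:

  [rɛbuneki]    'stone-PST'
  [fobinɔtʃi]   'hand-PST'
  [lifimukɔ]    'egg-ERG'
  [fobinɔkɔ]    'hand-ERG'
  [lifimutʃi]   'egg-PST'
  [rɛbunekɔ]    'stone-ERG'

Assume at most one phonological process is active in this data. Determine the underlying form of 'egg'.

/lifimutʃ/

The stem for 'egg' ends in [k] in [lifimukɔ] but [tʃ] in [lifimutʃi].
If /k/ were underlying and a rule turned it into [tʃ] before the PST suffix, 'stone' would also alternate; but it has [k] in both [rɛbunekɔ] and [rɛbuneki].
So /tʃ/ is underlying, and a rule of depalatalization — palato-alveolar /tʃ/ becomes [k] when no front vowel follows — gives [k].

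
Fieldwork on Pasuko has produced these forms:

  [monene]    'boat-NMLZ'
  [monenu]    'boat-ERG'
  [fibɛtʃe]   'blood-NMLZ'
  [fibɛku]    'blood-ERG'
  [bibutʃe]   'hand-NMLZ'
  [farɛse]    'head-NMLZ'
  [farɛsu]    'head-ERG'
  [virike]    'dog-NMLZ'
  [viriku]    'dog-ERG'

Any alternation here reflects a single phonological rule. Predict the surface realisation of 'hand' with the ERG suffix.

[bibuku]

In [fibɛtʃe] and [fibɛku] the final segment of 'blood' alternates: [tʃ] ~ [k].
The stem 'dog' ([virike], [viriku]) shows [k] unchanged in both environments, so [k] cannot be basic with [tʃ] derived before the NMLZ suffix.
Therefore /tʃ/ is basic and [k] is derived by depalatalization (palato-alveolar /tʃ/ becomes [k] when no front vowel follows).
The one attested form of 'hand', [bibutʃe], shows underlying /bibutʃ/. Applying the same rule when no front vowel follows gives [bibuku].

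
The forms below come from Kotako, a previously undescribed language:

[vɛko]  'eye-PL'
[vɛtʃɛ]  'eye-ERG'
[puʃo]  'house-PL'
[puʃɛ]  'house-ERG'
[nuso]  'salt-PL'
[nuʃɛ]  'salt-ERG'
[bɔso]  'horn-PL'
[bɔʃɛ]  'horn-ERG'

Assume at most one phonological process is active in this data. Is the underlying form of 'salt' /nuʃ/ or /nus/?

/nus/

The root 'salt' surfaces as [nuso] and [nuʃɛ], with a stem-final [s] ~ [ʃ] alternation.
The stem 'house' ([puʃo], [puʃɛ]) shows [ʃ] unchanged in both environments, so [ʃ] cannot be basic with [s] derived before the PL suffix.
The underlying segment must be /s/; /k/ and /s/ become palato-alveolar [tʃ] and [ʃ] before a front vowel, yielding [ʃ] there.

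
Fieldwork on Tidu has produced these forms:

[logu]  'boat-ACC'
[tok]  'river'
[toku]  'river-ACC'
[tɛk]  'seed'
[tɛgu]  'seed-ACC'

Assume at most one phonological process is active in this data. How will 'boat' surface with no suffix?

'seed' shows [k] ~ [g] at the end of the stem ([tɛk] vs [tɛgu]).
Compare 'river', with invariant [k] in [tok] and [toku]: an analysis with underlying /k/ and a rule producing [g] before the ACC suffix would wrongly predict alternation here too.
Therefore /g/ is basic and [k] is derived by word-final obstruent devoicing (voiced obstruents become voiceless word-finally).
The one attested form of 'boat', [logu], shows underlying /log/. Applying the same rule word-finally gives [lok].

[lok]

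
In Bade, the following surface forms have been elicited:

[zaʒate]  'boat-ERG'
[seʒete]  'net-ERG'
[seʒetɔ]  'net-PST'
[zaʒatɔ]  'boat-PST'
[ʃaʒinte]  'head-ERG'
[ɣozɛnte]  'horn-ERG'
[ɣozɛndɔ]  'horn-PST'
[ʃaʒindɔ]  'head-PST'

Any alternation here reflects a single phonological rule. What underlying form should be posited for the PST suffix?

/-dɔ/

The PST suffix surfaces as [-dɔ] and [-tɔ], depending on the final segment of the stem.
The ERG suffix, which begins with [t], is invariant after every stem; so [t] is not altered by any rule here.
So the underlying form is /-dɔ/, and voiced stops become voiceless after a vowel.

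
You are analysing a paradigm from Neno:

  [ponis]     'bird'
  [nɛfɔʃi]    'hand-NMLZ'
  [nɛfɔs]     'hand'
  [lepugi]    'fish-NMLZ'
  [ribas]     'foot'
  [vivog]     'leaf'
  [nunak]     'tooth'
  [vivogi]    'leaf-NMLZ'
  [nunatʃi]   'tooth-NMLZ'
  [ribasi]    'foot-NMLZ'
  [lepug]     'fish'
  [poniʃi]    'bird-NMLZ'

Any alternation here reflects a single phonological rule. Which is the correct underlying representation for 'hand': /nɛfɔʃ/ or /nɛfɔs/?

'hand' shows [ʃ] ~ [s] at the end of the stem ([nɛfɔʃi] vs [nɛfɔs]).
The stem 'foot' ([ribasi], [ribas]) shows [s] unchanged in both environments, so [s] cannot be basic with [ʃ] derived before the NMLZ suffix.
The underlying segment must be /ʃ/; palato-alveolar /tʃ/ and /ʃ/ become [k] and [s] when no front vowel follows, yielding [s] there.

/nɛfɔʃ/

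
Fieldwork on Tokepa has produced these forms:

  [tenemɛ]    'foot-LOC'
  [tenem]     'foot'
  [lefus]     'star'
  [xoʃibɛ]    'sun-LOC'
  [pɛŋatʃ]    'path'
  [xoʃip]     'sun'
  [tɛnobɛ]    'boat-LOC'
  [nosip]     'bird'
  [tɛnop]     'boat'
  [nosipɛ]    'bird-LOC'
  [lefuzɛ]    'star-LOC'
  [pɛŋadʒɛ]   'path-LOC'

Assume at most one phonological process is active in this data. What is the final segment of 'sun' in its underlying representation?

The root 'sun' surfaces as [xoʃibɛ] and [xoʃip], with a stem-final [b] ~ [p] alternation.
Compare 'bird', with invariant [p] in [nosipɛ] and [nosip]: an analysis with underlying /p/ and a rule producing [b] before the LOC suffix would wrongly predict alternation here too.
Therefore /b/ is basic and [p] is derived by word-final obstruent devoicing (voiced obstruents become voiceless word-finally).

/b/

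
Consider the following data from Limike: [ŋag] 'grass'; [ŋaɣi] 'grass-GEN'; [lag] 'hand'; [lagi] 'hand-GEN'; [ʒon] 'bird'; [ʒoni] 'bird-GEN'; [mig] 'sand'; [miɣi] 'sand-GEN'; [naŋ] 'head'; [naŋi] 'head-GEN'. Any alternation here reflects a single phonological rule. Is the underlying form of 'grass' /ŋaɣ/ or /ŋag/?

/ŋaɣ/

'grass' shows [g] ~ [ɣ] at the end of the stem ([ŋag] vs [ŋaɣi]).
But 'hand' keeps [g] in both environments ([lag], [lagi]), so there is no rule changing /g/ to [ɣ] before the GEN suffix.
The underlying segment must be /ɣ/; voiced fricatives become stops word-finally, yielding [g] there.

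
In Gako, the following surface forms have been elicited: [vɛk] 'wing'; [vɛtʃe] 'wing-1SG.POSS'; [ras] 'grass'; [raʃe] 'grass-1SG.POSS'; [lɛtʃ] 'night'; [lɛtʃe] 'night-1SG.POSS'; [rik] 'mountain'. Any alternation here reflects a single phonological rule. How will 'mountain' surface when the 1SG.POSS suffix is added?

The root 'wing' surfaces as [vɛk] and [vɛtʃe], with a stem-final [k] ~ [tʃ] alternation.
But 'night' keeps [tʃ] in both environments ([lɛtʃ], [lɛtʃe]), so there is no rule changing /tʃ/ to [k] in isolation.
The underlying segment must be /k/; /k/ and /s/ become palato-alveolar [tʃ] and [ʃ] before a front vowel, yielding [tʃ] there.
The one attested form of 'mountain', [rik], shows underlying /rik/. Applying the same rule before a front vowel gives [ritʃe].

[ritʃe]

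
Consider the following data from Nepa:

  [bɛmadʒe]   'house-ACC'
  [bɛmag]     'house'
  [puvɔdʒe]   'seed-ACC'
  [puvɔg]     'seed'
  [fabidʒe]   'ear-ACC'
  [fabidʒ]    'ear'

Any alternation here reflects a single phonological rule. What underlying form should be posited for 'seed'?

The root 'seed' surfaces as [puvɔdʒe] and [puvɔg], with a stem-final [dʒ] ~ [g] alternation.
If /dʒ/ were underlying and a rule turned it into [g] in isolation, 'ear' would also alternate; but it has [dʒ] in both [fabidʒe] and [fabidʒ].
The alternation reflects palatalization before a front vowel: /g/ becomes palato-alveolar [dʒ] before a front vowel. /g/ is underlying.

/puvɔg/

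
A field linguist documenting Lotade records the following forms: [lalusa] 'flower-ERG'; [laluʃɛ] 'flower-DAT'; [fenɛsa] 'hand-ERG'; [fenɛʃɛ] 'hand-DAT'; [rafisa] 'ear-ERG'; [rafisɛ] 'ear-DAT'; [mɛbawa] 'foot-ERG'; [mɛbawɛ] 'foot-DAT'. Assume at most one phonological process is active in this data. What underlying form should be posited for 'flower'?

The root 'flower' surfaces as [lalusa] and [laluʃɛ], with a stem-final [s] ~ [ʃ] alternation.
But 'ear' keeps [s] in both environments ([rafisa], [rafisɛ]), so there is no rule changing /s/ to [ʃ] before the DAT suffix.
The alternation reflects depalatalization: palato-alveolar /ʃ/ becomes [s] when no front vowel follows. /ʃ/ is underlying.
Hence 'flower' is /laluʃ/ underlyingly.

/laluʃ/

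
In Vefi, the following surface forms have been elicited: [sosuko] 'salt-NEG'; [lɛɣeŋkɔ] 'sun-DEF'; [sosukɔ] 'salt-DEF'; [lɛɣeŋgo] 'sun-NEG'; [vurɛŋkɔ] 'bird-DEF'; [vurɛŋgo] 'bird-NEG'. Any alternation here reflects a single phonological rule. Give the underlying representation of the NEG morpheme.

/-go/

The NEG morpheme has two allomorphs, [-go] and [-ko].
By contrast the DEF suffix keeps its initial [k] throughout — that segment must be underlying.
So the underlying form is /-go/, and voiced stops become voiceless after a vowel.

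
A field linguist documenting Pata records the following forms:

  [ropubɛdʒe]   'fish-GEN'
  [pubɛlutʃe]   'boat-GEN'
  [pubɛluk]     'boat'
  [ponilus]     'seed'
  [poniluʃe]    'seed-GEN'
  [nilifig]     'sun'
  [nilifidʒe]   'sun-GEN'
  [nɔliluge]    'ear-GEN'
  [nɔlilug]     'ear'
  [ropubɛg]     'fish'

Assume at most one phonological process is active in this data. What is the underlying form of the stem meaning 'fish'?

/ropubɛdʒ/

The root 'fish' surfaces as [ropubɛg] and [ropubɛdʒe], with a stem-final [g] ~ [dʒ] alternation.
But 'ear' keeps [g] in both environments ([nɔlilug], [nɔliluge]), so there is no rule changing /g/ to [dʒ] before the GEN suffix.
The alternation reflects depalatalization: palato-alveolar /tʃ/, /dʒ/ and /ʃ/ become [k], [g] and [s] when no front vowel follows. /dʒ/ is underlying.
So 'fish' = /ropubɛdʒ/.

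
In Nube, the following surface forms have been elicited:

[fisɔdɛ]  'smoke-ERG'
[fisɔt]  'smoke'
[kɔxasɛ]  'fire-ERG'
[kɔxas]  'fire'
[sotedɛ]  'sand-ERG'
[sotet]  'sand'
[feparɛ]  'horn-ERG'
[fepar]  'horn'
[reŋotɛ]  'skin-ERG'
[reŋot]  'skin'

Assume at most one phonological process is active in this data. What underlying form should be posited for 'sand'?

The stem for 'sand' ends in [d] in [sotedɛ] but [t] in [sotet].
The stem 'skin' ([reŋotɛ], [reŋot]) shows [t] unchanged in both environments, so [t] cannot be basic with [d] derived before the ERG suffix.
So /d/ is underlying, and a rule of word-final obstruent devoicing — voiced obstruents become voiceless word-finally — gives [t].
The underlying form of 'sand' is therefore /soted/.

/soted/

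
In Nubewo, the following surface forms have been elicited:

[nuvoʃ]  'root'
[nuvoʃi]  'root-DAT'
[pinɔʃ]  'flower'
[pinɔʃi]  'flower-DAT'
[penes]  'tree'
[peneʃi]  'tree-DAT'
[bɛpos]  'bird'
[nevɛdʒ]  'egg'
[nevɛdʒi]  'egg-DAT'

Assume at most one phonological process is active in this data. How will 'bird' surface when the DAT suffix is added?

In [penes] and [peneʃi] the final segment of 'tree' alternates: [s] ~ [ʃ].
Compare 'root', with invariant [ʃ] in [nuvoʃ] and [nuvoʃi]: an analysis with underlying /ʃ/ and a rule producing [s] in isolation would wrongly predict alternation here too.
Therefore /s/ is basic and [ʃ] is derived by palatalization before a front vowel (/s/ becomes palato-alveolar [ʃ] before a front vowel).
From [bɛpos] the stem 'bird' is /bɛpos/; before a front vowel this yields [bɛpoʃi].

[bɛpoʃi]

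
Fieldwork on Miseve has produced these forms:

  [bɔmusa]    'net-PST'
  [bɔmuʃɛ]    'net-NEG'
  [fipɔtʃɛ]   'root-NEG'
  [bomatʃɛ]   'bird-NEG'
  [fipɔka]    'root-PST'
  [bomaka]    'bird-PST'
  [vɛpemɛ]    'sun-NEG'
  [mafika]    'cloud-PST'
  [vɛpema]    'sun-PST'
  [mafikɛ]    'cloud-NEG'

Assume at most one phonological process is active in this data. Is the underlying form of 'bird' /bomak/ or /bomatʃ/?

/bomatʃ/

The stem for 'bird' ends in [k] in [bomaka] but [tʃ] in [bomatʃɛ].
But 'cloud' keeps [k] in both environments ([mafika], [mafikɛ]), so there is no rule changing /k/ to [tʃ] before the NEG suffix.
The underlying segment must be /tʃ/; palato-alveolar /tʃ/ and /ʃ/ become [k] and [s] when no front vowel follows, yielding [k] there.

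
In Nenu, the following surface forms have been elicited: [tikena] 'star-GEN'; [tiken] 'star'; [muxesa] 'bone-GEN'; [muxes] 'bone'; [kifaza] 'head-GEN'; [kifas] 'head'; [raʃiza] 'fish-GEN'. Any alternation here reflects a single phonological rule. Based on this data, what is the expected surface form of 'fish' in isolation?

In [kifaza] and [kifas] the final segment of 'head' alternates: [z] ~ [s].
If /s/ were underlying and a rule turned it into [z] before the GEN suffix, 'bone' would also alternate; but it has [s] in both [muxesa] and [muxes].
The underlying segment must be /z/; voiced obstruents become voiceless word-finally, yielding [s] there.
The one attested form of 'fish', [raʃiza], shows underlying /raʃiz/. Applying the same rule word-finally gives [raʃis].

[raʃis]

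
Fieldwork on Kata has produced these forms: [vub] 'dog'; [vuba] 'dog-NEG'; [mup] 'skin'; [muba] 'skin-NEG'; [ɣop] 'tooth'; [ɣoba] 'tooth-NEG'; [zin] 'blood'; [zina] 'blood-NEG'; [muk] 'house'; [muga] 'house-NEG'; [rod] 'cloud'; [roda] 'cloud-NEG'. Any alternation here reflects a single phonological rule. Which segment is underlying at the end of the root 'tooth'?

/p/

'tooth' shows [p] ~ [b] at the end of the stem ([ɣop] vs [ɣoba]).
But 'dog' keeps [b] in both environments ([vub], [vuba]), so there is no rule changing /b/ to [p] in isolation.
The underlying segment must be /p/; voiceless stops become voiced between vowels, yielding [b] there.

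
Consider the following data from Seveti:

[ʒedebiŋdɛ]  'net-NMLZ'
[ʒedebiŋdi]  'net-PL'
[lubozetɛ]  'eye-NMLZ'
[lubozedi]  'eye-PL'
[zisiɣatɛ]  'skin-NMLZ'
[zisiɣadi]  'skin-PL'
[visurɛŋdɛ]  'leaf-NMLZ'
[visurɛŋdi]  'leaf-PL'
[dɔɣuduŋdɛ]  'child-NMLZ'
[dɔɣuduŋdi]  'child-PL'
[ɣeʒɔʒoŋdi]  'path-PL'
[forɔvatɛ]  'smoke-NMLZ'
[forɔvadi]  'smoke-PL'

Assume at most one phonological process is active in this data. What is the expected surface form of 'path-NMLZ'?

The NMLZ suffix surfaces as [-dɛ] and [-tɛ], depending on the final segment of the stem.
By contrast the PL suffix keeps its initial [d] throughout — that segment must be underlying.
So the underlying form is /-tɛ/, and voiceless stops become voiced after a nasal.
After 'path', which ends in a nasal, the suffix surfaces as [-dɛ], giving [ɣeʒɔʒoŋdɛ].

[ɣeʒɔʒoŋdɛ]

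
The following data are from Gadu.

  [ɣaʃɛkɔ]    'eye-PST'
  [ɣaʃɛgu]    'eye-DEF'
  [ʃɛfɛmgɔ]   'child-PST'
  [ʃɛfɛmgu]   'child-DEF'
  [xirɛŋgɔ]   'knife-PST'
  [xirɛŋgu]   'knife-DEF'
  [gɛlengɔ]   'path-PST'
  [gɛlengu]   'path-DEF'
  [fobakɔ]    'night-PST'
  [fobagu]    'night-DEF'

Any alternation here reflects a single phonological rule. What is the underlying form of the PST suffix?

The PST morpheme has two allomorphs, [-gɔ] and [-kɔ].
By contrast the DEF suffix keeps its initial [g] throughout — that segment must be underlying.
The PST suffix is therefore /-kɔ/ underlyingly, with post-nasal voicing: voiceless stops become voiced after a nasal.

/-kɔ/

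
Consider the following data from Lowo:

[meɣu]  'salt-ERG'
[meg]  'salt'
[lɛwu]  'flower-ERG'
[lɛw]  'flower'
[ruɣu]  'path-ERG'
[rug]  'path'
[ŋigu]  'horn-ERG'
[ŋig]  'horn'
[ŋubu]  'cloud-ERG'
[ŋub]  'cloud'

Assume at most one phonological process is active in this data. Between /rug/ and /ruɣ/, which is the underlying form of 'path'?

/ruɣ/

'path' shows [ɣ] ~ [g] at the end of the stem ([ruɣu] vs [rug]).
But 'horn' keeps [g] in both environments ([ŋigu], [ŋig]), so there is no rule changing /g/ to [ɣ] before the ERG suffix.
Therefore /ɣ/ is basic and [g] is derived by word-final hardening (voiced fricatives become stops word-finally).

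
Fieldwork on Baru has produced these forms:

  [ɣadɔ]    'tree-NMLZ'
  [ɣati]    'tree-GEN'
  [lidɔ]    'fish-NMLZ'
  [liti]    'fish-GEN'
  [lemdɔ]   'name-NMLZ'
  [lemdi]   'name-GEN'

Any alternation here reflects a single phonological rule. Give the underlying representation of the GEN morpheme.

/-ti/

The GEN suffix surfaces as [-di] and [-ti], depending on the final segment of the stem.
By contrast the NMLZ suffix keeps its initial [d] throughout — that segment must be underlying.
So the underlying form is /-ti/, and voiceless stops become voiced after a nasal.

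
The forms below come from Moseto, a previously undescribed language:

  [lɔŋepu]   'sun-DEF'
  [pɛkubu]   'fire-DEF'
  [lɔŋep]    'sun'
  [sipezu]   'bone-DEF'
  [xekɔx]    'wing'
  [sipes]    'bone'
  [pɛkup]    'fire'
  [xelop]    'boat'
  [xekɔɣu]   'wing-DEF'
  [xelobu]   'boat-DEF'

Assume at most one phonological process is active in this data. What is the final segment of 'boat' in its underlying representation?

The root 'boat' surfaces as [xelobu] and [xelop], with a stem-final [b] ~ [p] alternation.
If /p/ were underlying and a rule turned it into [b] before the DEF suffix, 'sun' would also alternate; but it has [p] in both [lɔŋepu] and [lɔŋep].
The alternation reflects word-final obstruent devoicing: voiced obstruents become voiceless word-finally. /b/ is underlying.

/b/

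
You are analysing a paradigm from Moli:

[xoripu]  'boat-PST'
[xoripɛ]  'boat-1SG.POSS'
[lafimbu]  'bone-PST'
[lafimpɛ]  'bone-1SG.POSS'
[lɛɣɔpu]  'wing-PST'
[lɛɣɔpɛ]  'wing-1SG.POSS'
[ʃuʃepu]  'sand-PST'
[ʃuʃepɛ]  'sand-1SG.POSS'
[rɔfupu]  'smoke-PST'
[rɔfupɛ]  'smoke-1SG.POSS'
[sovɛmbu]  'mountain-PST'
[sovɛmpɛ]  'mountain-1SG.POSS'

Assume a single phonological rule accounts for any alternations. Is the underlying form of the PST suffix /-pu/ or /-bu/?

/-bu/

The PST suffix surfaces as [-bu] and [-pu], depending on the final segment of the stem.
By contrast the 1SG.POSS suffix keeps its initial [p] throughout — that segment must be underlying.
The PST suffix is therefore /-bu/ underlyingly, with post-vocalic devoicing: voiced stops become voiceless after a vowel.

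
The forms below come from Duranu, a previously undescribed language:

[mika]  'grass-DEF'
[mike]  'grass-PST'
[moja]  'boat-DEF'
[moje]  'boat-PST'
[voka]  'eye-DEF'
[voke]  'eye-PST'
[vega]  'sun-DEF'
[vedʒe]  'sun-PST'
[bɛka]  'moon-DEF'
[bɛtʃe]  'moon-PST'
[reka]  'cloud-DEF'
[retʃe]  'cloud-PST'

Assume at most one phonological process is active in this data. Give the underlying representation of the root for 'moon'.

/bɛtʃ/

'moon' shows [k] ~ [tʃ] at the end of the stem ([bɛka] vs [bɛtʃe]).
Compare 'grass', with invariant [k] in [mika] and [mike]: an analysis with underlying /k/ and a rule producing [tʃ] before the PST suffix would wrongly predict alternation here too.
So /tʃ/ is underlying, and a rule of depalatalization — palato-alveolar /tʃ/ and /dʒ/ become [k] and [g] when no front vowel follows — gives [k].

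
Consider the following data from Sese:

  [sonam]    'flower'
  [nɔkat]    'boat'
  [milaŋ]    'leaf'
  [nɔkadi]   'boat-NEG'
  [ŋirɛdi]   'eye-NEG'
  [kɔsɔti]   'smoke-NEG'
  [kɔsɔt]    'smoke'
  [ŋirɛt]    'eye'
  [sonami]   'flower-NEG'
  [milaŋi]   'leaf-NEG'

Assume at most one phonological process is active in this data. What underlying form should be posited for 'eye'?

/ŋirɛd/

In [ŋirɛt] and [ŋirɛdi] the final segment of 'eye' alternates: [t] ~ [d].
If /t/ were underlying and a rule turned it into [d] before the NEG suffix, 'smoke' would also alternate; but it has [t] in both [kɔsɔt] and [kɔsɔti].
So /d/ is underlying, and a rule of word-final obstruent devoicing — voiced obstruents become voiceless word-finally — gives [t].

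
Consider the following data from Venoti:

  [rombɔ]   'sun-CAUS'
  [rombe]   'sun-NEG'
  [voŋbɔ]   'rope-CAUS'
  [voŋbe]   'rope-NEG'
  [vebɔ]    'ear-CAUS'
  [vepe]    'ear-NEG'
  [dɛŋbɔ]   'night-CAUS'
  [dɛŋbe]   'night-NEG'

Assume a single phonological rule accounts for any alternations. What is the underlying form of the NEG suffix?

/-pe/

The NEG suffix surfaces as [-be] and [-pe], depending on the final segment of the stem.
The CAUS suffix, which begins with [b], is invariant after every stem; so [b] is not altered by any rule here.
So the underlying form is /-pe/, and voiceless stops become voiced after a nasal.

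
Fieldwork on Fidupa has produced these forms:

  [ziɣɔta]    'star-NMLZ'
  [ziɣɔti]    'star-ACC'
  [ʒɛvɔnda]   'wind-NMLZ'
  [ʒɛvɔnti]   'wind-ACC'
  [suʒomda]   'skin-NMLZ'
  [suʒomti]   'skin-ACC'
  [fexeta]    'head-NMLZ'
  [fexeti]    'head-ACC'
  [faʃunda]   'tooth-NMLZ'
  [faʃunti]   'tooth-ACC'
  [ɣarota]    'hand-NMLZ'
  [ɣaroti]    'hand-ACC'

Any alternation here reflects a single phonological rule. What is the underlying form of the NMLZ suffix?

/-da/

The NMLZ morpheme has two allomorphs, [-da] and [-ta].
The ACC suffix, which begins with [t], is invariant after every stem; so [t] is not altered by any rule here.
The NMLZ suffix is therefore /-da/ underlyingly, with post-vocalic devoicing: voiced stops become voiceless after a vowel.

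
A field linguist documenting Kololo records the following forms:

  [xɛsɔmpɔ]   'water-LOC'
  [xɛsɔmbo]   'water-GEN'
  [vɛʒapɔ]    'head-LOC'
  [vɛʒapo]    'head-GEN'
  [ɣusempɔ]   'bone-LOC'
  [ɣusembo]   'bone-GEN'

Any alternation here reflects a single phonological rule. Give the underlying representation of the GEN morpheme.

The GEN morpheme has two allomorphs, [-bo] and [-po].
The LOC suffix, which begins with [p], is invariant after every stem; so [p] is not altered by any rule here.
The GEN suffix is therefore /-bo/ underlyingly, with post-vocalic devoicing: voiced stops become voiceless after a vowel.

/-bo/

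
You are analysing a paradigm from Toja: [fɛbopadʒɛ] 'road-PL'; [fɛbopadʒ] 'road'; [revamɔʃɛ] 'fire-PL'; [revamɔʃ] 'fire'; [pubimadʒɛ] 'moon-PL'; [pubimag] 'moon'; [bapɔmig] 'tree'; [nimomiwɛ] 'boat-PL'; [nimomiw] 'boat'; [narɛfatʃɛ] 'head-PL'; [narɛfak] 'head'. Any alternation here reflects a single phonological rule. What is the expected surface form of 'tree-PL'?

In [pubimadʒɛ] and [pubimag] the final segment of 'moon' alternates: [dʒ] ~ [g].
The stem 'road' ([fɛbopadʒɛ], [fɛbopadʒ]) shows [dʒ] unchanged in both environments, so [dʒ] cannot be basic with [g] derived in isolation.
The underlying segment must be /g/; /k/ and /g/ become palato-alveolar [tʃ] and [dʒ] before a front vowel, yielding [dʒ] there.
The one attested form of 'tree', [bapɔmig], shows underlying /bapɔmig/. Applying the same rule before a front vowel gives [bapɔmidʒɛ].

[bapɔmidʒɛ]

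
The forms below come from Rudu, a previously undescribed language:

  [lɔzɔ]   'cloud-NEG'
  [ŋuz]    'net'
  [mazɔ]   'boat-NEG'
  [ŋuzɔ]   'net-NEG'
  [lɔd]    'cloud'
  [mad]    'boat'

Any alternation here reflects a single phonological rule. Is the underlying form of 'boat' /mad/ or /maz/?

/mad/

'boat' shows [d] ~ [z] at the end of the stem ([mad] vs [mazɔ]).
But 'net' keeps [z] in both environments ([ŋuz], [ŋuzɔ]), so there is no rule changing /z/ to [d] in isolation.
The underlying segment must be /d/; voiced stops become fricatives between vowels, yielding [z] there.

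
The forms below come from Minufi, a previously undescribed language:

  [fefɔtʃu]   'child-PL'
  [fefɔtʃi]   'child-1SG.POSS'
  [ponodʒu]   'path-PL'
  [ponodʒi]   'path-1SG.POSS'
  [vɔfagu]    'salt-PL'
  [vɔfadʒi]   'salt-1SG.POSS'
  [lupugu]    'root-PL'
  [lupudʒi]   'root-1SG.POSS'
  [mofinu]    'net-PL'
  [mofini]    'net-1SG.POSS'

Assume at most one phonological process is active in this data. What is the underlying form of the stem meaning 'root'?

'root' shows [g] ~ [dʒ] at the end of the stem ([lupugu] vs [lupudʒi]).
If /dʒ/ were underlying and a rule turned it into [g] before the PL suffix, 'path' would also alternate; but it has [dʒ] in both [ponodʒu] and [ponodʒi].
The alternation reflects palatalization before a front vowel: /g/ becomes palato-alveolar [dʒ] before a front vowel. /g/ is underlying.
The underlying form of 'root' is therefore /lupug/.

/lupug/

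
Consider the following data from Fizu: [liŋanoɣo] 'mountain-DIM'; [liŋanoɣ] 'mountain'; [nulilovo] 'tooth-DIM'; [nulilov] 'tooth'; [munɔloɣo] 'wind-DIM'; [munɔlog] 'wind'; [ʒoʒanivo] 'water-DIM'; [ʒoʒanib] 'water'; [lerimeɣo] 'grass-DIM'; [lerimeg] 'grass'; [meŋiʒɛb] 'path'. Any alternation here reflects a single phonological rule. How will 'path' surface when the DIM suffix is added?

[meŋiʒɛvo]

'water' shows [v] ~ [b] at the end of the stem ([ʒoʒanivo] vs [ʒoʒanib]).
If /v/ were underlying and a rule turned it into [b] in isolation, 'tooth' would also alternate; but it has [v] in both [nulilovo] and [nulilov].
So /b/ is underlying, and a rule of intervocalic spirantization — voiced stops become fricatives between vowels — gives [v].
The one attested form of 'path', [meŋiʒɛb], shows underlying /meŋiʒɛb/. Applying the same rule between vowels gives [meŋiʒɛvo].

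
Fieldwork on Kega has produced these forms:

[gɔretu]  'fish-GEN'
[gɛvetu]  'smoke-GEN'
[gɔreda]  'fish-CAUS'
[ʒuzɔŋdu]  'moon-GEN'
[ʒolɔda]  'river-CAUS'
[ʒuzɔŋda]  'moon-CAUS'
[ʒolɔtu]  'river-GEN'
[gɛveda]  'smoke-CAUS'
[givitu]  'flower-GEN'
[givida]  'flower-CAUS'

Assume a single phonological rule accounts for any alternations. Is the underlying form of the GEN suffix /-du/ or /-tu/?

The GEN suffix surfaces as [-du] and [-tu], depending on the final segment of the stem.
By contrast the CAUS suffix keeps its initial [d] throughout — that segment must be underlying.
So the underlying form is /-tu/, and voiceless stops become voiced after a nasal.

/-tu/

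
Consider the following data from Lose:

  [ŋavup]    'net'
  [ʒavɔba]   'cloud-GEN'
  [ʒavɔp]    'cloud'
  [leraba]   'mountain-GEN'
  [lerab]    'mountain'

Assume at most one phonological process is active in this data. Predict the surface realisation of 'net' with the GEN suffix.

[ŋavuba]

The root 'cloud' surfaces as [ʒavɔba] and [ʒavɔp], with a stem-final [b] ~ [p] alternation.
Compare 'mountain', with invariant [b] in [leraba] and [lerab]: an analysis with underlying /b/ and a rule producing [p] in isolation would wrongly predict alternation here too.
The underlying segment must be /p/; voiceless stops become voiced between vowels, yielding [b] there.
From [ŋavup] the stem 'net' is /ŋavup/; between vowels this yields [ŋavuba].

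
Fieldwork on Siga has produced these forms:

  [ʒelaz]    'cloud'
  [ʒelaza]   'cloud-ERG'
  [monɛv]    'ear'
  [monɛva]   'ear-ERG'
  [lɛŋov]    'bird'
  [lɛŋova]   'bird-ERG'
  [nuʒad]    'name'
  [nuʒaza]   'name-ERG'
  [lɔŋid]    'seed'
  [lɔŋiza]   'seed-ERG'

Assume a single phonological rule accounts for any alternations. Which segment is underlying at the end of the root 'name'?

The stem for 'name' ends in [d] in [nuʒad] but [z] in [nuʒaza].
If /z/ were underlying and a rule turned it into [d] in isolation, 'cloud' would also alternate; but it has [z] in both [ʒelaz] and [ʒelaza].
The underlying segment must be /d/; voiced stops become fricatives between vowels, yielding [z] there.

/d/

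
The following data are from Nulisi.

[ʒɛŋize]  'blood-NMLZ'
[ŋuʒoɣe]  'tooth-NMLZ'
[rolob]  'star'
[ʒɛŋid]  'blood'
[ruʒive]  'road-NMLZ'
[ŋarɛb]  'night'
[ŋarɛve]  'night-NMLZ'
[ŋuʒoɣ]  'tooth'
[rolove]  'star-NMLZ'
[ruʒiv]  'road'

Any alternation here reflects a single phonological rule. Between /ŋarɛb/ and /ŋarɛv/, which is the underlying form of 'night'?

In [ŋarɛb] and [ŋarɛve] the final segment of 'night' alternates: [b] ~ [v].
If /v/ were underlying and a rule turned it into [b] in isolation, 'road' would also alternate; but it has [v] in both [ruʒiv] and [ruʒive].
The alternation reflects intervocalic spirantization: voiced stops become fricatives between vowels. /b/ is underlying.

/ŋarɛb/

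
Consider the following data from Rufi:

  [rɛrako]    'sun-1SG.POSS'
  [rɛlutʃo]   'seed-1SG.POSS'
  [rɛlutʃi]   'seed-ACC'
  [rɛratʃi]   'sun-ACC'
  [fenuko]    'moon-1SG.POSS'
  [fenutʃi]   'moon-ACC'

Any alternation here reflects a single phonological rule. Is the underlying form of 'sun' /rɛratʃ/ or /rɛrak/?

The stem for 'sun' ends in [tʃ] in [rɛratʃi] but [k] in [rɛrako].
The stem 'seed' ([rɛlutʃi], [rɛlutʃo]) shows [tʃ] unchanged in both environments, so [tʃ] cannot be basic with [k] derived before the 1SG.POSS suffix.
The alternation reflects palatalization before a front vowel: /k/ becomes palato-alveolar [tʃ] before a front vowel. /k/ is underlying.

/rɛrak/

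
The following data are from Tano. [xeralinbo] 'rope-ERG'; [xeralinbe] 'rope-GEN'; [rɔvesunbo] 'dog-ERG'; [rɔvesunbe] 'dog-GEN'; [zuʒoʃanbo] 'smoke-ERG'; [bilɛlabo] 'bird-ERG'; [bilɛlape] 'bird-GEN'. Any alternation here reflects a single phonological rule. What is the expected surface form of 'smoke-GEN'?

[zuʒoʃanbe]

The GEN morpheme has two allomorphs, [-be] and [-pe].
The ERG suffix, which begins with [b], is invariant after every stem; so [b] is not altered by any rule here.
So the underlying form is /-pe/, and voiceless stops become voiced after a nasal.
After 'smoke', which ends in a nasal, the suffix surfaces as [-be], giving [zuʒoʃanbe].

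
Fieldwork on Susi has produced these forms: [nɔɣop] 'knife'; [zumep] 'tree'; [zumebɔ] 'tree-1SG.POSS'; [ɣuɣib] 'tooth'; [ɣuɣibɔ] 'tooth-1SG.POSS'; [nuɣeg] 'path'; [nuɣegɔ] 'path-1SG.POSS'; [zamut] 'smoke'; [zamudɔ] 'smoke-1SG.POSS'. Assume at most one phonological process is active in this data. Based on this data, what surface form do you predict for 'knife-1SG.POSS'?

In [zumep] and [zumebɔ] the final segment of 'tree' alternates: [p] ~ [b].
The stem 'tooth' ([ɣuɣib], [ɣuɣibɔ]) shows [b] unchanged in both environments, so [b] cannot be basic with [p] derived in isolation.
Therefore /p/ is basic and [b] is derived by intervocalic voicing (voiceless stops become voiced between vowels).
The one attested form of 'knife', [nɔɣop], shows underlying /nɔɣop/. Applying the same rule between vowels gives [nɔɣobɔ].

[nɔɣobɔ]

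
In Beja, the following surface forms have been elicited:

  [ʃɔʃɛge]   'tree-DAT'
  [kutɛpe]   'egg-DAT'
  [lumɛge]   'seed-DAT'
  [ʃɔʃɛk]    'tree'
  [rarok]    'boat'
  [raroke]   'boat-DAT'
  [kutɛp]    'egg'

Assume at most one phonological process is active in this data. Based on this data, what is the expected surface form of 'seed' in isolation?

[lumɛk]

'tree' shows [k] ~ [g] at the end of the stem ([ʃɔʃɛk] vs [ʃɔʃɛge]).
If /k/ were underlying and a rule turned it into [g] before the DAT suffix, 'boat' would also alternate; but it has [k] in both [rarok] and [raroke].
So /g/ is underlying, and a rule of word-final obstruent devoicing — voiced obstruents become voiceless word-finally — gives [k].
From [lumɛge] the stem 'seed' is /lumɛg/; word-finally this yields [lumɛk].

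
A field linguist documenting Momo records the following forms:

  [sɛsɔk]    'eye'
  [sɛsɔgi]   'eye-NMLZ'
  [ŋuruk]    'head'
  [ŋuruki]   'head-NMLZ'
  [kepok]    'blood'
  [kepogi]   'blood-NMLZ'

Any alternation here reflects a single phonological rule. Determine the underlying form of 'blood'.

/kepog/

The root 'blood' surfaces as [kepok] and [kepogi], with a stem-final [k] ~ [g] alternation.
If /k/ were underlying and a rule turned it into [g] before the NMLZ suffix, 'head' would also alternate; but it has [k] in both [ŋuruk] and [ŋuruki].
So /g/ is underlying, and a rule of word-final obstruent devoicing — voiced obstruents become voiceless word-finally — gives [k].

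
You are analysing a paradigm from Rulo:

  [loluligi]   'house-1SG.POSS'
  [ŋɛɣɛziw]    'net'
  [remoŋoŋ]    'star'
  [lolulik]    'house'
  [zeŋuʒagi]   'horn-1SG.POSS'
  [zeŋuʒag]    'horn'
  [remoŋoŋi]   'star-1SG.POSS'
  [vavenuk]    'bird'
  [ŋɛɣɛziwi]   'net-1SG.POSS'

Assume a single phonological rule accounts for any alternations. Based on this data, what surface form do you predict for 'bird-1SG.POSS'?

'house' shows [g] ~ [k] at the end of the stem ([loluligi] vs [lolulik]).
The stem 'horn' ([zeŋuʒagi], [zeŋuʒag]) shows [g] unchanged in both environments, so [g] cannot be basic with [k] derived in isolation.
So /k/ is underlying, and a rule of intervocalic voicing — voiceless stops become voiced between vowels — gives [g].
The one attested form of 'bird', [vavenuk], shows underlying /vavenuk/. Applying the same rule between vowels gives [vavenugi].

[vavenugi]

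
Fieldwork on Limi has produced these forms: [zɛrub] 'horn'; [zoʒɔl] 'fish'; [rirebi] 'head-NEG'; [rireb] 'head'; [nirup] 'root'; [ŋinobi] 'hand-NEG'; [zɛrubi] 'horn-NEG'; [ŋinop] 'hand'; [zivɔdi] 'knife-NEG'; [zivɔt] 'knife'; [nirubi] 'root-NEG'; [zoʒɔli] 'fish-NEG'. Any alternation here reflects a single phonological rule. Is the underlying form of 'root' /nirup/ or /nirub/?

/nirup/

The root 'root' surfaces as [nirup] and [nirubi], with a stem-final [p] ~ [b] alternation.
If /b/ were underlying and a rule turned it into [p] in isolation, 'horn' would also alternate; but it has [b] in both [zɛrub] and [zɛrubi].
The underlying segment must be /p/; voiceless stops become voiced between vowels, yielding [b] there.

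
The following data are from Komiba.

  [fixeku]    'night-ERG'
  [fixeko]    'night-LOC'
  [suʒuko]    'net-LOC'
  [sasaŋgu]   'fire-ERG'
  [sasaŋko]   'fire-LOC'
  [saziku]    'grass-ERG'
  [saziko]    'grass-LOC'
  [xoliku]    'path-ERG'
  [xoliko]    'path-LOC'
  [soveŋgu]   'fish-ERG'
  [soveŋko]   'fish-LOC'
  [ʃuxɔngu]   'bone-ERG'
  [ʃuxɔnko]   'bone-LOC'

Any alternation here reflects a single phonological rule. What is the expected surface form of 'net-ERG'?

The ERG morpheme has two allomorphs, [-gu] and [-ku].
The LOC suffix, which begins with [k], is invariant after every stem; so [k] is not altered by any rule here.
So the underlying form is /-gu/, and voiced stops become voiceless after a vowel.
After 'net', which ends in a vowel, the suffix surfaces as [-ku], giving [suʒuku].

[suʒuku]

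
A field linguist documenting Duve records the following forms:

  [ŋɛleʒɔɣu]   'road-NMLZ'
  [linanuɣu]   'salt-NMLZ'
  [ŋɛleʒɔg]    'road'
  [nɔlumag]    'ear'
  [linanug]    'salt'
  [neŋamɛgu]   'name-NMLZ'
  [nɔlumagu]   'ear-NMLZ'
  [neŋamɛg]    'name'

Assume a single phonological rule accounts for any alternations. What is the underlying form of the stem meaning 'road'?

The root 'road' surfaces as [ŋɛleʒɔg] and [ŋɛleʒɔɣu], with a stem-final [g] ~ [ɣ] alternation.
Compare 'ear', with invariant [g] in [nɔlumag] and [nɔlumagu]: an analysis with underlying /g/ and a rule producing [ɣ] before the NMLZ suffix would wrongly predict alternation here too.
Therefore /ɣ/ is basic and [g] is derived by word-final hardening (voiced fricatives become stops word-finally).

/ŋɛleʒɔɣ/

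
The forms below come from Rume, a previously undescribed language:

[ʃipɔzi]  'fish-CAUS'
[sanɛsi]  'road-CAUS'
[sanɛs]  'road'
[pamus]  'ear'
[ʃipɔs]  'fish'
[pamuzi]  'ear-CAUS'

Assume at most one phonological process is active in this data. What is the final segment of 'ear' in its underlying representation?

/z/

'ear' shows [s] ~ [z] at the end of the stem ([pamus] vs [pamuzi]).
If /s/ were underlying and a rule turned it into [z] before the CAUS suffix, 'road' would also alternate; but it has [s] in both [sanɛs] and [sanɛsi].
The alternation reflects word-final obstruent devoicing: voiced obstruents become voiceless word-finally. /z/ is underlying.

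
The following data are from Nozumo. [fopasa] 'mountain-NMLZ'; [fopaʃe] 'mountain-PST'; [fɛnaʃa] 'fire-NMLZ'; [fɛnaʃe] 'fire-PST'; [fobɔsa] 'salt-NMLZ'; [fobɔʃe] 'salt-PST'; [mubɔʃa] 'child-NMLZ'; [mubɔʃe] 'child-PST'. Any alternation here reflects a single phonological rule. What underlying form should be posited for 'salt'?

The root 'salt' surfaces as [fobɔsa] and [fobɔʃe], with a stem-final [s] ~ [ʃ] alternation.
But 'fire' keeps [ʃ] in both environments ([fɛnaʃa], [fɛnaʃe]), so there is no rule changing /ʃ/ to [s] before the NMLZ suffix.
The underlying segment must be /s/; /s/ becomes palato-alveolar [ʃ] before a front vowel, yielding [ʃ] there.
Hence 'salt' is /fobɔs/ underlyingly.

/fobɔs/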